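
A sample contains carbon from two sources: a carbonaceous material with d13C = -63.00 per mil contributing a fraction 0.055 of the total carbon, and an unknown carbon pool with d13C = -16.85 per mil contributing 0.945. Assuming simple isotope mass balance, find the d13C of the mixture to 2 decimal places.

-19.39 per mil

δ_mix = f_A·δ_A + f_B·δ_B
δ_mix = 0.055 × (-63.00) + 0.945 × (-16.85)
δ_mix = -3.465 + -15.923 = -19.388 per mil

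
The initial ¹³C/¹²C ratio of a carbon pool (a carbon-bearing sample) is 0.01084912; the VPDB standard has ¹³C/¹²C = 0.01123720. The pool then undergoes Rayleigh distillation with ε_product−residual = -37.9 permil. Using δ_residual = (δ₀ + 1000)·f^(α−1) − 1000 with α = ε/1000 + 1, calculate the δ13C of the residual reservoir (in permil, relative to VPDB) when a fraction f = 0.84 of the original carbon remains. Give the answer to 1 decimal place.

-28.1 permil

δ₀ = (0.01084912/0.01123720 − 1)×1000 = (0.965465 − 1)×1000 = -34.535 permil
α − 1 = ε/1000 = -0.0379
f^(α−1) = 0.84^(-0.0379) = 1.006630
δ_res = (-34.535 + 1000) × 1.006630 − 1000 = 971.866 − 1000 = -28.13 permil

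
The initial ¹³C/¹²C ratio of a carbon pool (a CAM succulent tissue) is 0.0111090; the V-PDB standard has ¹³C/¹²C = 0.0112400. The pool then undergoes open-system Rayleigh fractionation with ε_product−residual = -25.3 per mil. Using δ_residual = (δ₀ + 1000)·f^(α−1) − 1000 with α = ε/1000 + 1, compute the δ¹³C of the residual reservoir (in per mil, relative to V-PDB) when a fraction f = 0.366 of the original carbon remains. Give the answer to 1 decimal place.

13.8 per mil

δ₀ = (0.0111090/0.0112400 − 1)×1000 = (0.988345 − 1)×1000 = -11.655 per mil
α − 1 = ε/1000 = -0.0253
f^(α−1) = 0.366^(-0.0253) = 1.025756
δ_res = (-11.655 + 1000) × 1.025756 − 1000 = 1013.801 − 1000 = 13.80 per mil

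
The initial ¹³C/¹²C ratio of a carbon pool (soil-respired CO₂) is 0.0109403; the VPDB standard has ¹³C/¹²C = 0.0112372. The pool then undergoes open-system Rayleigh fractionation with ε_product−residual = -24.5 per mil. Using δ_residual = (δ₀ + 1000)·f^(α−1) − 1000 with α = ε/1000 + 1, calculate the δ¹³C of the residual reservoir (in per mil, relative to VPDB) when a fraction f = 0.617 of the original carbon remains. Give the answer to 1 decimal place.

δ₀ = (0.0109403/0.0112372 − 1)×1000 = (0.973579 − 1)×1000 = -26.421 per mil
α − 1 = ε/1000 = -0.0245
f^(α−1) = 0.617^(-0.0245) = 1.011901
δ_res = (-26.421 + 1000) × 1.011901 − 1000 = 985.165 − 1000 = -14.83 per mil

-14.8 per mil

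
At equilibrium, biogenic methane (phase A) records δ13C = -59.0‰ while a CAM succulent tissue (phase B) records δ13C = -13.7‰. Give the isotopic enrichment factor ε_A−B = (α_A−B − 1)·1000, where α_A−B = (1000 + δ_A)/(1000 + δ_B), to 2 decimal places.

α_A−B = (1000 + -59.0) / (1000 + -13.7) = 941.0 / 986.3 = 0.954071
ε_A−B = (0.954071 − 1) × 1000 = -45.929‰
(The approximation ε ≈ δ_A − δ_B would give -45.3‰.)

-45.93‰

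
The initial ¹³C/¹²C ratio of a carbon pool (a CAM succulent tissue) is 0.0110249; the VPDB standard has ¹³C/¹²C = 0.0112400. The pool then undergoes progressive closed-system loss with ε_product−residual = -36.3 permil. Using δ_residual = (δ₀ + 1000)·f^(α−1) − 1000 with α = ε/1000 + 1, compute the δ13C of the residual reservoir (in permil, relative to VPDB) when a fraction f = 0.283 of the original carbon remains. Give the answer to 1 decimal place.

δ₀ = (0.0110249/0.0112400 − 1)×1000 = (0.980863 − 1)×1000 = -19.137 permil
α − 1 = ε/1000 = -0.0363
f^(α−1) = 0.283^(-0.0363) = 1.046888
δ_res = (-19.137 + 1000) × 1.046888 − 1000 = 1026.854 − 1000 = 26.85 permil

26.9 permil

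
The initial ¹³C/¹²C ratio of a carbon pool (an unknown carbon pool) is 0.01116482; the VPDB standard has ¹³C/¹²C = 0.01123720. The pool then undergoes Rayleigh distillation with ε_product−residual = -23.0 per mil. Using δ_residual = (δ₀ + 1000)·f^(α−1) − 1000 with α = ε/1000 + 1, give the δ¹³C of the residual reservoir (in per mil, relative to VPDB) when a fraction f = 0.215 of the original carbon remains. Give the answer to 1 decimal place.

29.3 per mil

δ₀ = (0.01116482/0.01123720 − 1)×1000 = (0.993559 − 1)×1000 = -6.441 per mil
α − 1 = ε/1000 = -0.0230
f^(α−1) = 0.215^(-0.0230) = 1.035986
δ_res = (-6.441 + 1000) × 1.035986 − 1000 = 1029.313 − 1000 = 29.31 per mil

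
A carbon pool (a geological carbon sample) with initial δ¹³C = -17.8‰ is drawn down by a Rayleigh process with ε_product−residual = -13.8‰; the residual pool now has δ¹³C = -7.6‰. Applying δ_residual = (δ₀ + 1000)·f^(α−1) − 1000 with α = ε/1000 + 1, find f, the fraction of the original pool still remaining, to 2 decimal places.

α − 1 = ε/1000 = -0.0138
(δ_res + 1000)/(δ₀ + 1000) = (-7.6 + 1000)/(-17.8 + 1000) = 992.4/982.2 = 1.010385
f = 1.010385^(1/-0.0138) = exp(ln(1.010385)/-0.0138) = exp(0.01033/-0.0138)
f = exp(-0.7486) = 0.4730

0.47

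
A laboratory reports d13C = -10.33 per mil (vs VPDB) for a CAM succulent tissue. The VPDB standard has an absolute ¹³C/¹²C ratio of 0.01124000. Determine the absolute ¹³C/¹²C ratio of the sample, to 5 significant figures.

R_sample = R_standard × (d13C/1000 + 1)
R_sample = 0.01124000 × (-10.33/1000 + 1) = 0.01124000 × 0.989670
R_sample = 0.0111239

0.011124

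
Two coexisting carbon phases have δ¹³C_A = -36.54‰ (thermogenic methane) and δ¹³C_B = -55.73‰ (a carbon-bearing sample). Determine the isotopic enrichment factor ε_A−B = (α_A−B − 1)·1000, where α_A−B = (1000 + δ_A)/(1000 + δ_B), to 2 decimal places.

α_A−B = (1000 + -36.54) / (1000 + -55.73) = 963.46 / 944.27 = 1.020323
ε_A−B = (1.020323 − 1) × 1000 = 20.323‰
(The approximation ε ≈ δ_A − δ_B would give 19.19‰.)

20.32‰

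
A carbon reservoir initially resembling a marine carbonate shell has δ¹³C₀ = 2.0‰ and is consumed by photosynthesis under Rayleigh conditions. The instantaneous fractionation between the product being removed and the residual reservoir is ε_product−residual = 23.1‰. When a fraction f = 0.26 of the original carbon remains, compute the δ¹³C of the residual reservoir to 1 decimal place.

-28.7‰

Rayleigh residual: δ_res = (δ₀ + 1000)·f^(α−1) − 1000
α = ε/1000 + 1 = 1.02310, so α − 1 = 0.02310
f^(α−1) = 0.26^(0.02310) = 0.969362
δ_res = (2.0 + 1000) × 0.969362 − 1000 = 971.300 − 1000 = -28.70‰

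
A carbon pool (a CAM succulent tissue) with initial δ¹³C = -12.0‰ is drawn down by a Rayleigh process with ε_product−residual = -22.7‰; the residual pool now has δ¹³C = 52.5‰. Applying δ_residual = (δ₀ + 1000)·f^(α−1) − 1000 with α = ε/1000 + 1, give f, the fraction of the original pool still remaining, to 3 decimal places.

0.062

α − 1 = ε/1000 = -0.0227
(δ_res + 1000)/(δ₀ + 1000) = (52.5 + 1000)/(-12.0 + 1000) = 1052.5/988.0 = 1.065283
f = 1.065283^(1/-0.0227) = exp(ln(1.065283)/-0.0227) = exp(0.06324/-0.0227)
f = exp(-2.7859) = 0.0617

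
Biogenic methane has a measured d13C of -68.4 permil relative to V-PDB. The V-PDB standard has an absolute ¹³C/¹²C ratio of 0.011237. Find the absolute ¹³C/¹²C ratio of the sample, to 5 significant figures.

R_sample = R_standard × (d13C/1000 + 1)
R_sample = 0.011237 × (-68.4/1000 + 1) = 0.011237 × 0.931600
R_sample = 0.0104684

0.010468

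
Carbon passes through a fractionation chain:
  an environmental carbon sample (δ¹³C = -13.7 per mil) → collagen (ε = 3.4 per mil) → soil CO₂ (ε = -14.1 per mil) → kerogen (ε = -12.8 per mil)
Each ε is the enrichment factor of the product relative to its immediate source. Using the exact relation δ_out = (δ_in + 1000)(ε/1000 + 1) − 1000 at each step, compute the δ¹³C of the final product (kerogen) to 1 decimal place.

step 1: δ = (-13.70 + 1000)·(3.4/1000 + 1) − 1000 = -10.35 per mil
step 2: δ = (-10.35 + 1000)·(-14.1/1000 + 1) − 1000 = -24.30 per mil
step 3: δ = (-24.30 + 1000)·(-12.8/1000 + 1) − 1000 = -36.79 per mil

-36.8 per mil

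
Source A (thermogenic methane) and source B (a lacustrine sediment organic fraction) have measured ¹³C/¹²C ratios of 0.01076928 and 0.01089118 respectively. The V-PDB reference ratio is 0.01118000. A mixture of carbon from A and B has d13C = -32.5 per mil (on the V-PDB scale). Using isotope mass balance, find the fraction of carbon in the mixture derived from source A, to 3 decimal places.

δ_A = (0.01076928/0.01118000 − 1)×1000 = (0.963263 − 1)×1000 = -36.737 per mil
δ_B = (0.01089118/0.01118000 − 1)×1000 = (0.974166 − 1)×1000 = -25.834 per mil
f_A = (δ_mix − δ_B)/(δ_A − δ_B) = (-32.5 − (-25.834))/(-36.737 − (-25.834))
f_A = -6.666 / -10.903 = 0.6114

0.611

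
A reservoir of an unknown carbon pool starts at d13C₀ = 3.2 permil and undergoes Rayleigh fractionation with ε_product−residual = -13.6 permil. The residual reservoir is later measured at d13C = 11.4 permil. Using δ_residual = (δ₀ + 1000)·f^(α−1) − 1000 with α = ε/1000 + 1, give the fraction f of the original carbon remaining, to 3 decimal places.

0.550

α − 1 = ε/1000 = -0.0136
(δ_res + 1000)/(δ₀ + 1000) = (11.4 + 1000)/(3.2 + 1000) = 1011.4/1003.2 = 1.008174
f = 1.008174^(1/-0.0136) = exp(ln(1.008174)/-0.0136) = exp(0.00814/-0.0136)
f = exp(-0.5986) = 0.5496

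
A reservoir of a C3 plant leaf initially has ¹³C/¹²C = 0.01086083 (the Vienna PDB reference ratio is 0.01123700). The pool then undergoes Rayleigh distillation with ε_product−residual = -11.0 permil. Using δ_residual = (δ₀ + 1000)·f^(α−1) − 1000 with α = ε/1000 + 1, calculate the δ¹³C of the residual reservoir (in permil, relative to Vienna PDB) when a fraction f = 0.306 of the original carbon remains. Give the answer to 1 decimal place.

-20.8 permil

δ₀ = (0.01086083/0.01123700 − 1)×1000 = (0.966524 − 1)×1000 = -33.476 permil
α − 1 = ε/1000 = -0.0110
f^(α−1) = 0.306^(-0.0110) = 1.013111
δ_res = (-33.476 + 1000) × 1.013111 − 1000 = 979.196 − 1000 = -20.80 permil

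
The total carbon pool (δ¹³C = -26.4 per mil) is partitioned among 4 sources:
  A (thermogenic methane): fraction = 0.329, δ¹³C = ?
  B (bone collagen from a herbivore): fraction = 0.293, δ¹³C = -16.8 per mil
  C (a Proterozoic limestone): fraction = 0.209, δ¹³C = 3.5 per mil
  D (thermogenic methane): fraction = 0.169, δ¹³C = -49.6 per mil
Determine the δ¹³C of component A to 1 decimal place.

Isotope mass balance: δ_bulk = Σ fᵢ·δᵢ.
-26.4 = 0.329×δ_A + 0.293×(-16.8) + 0.209×(3.5) + 0.169×(-49.6)
0.329·δ_A = -26.4 − (-12.573) = -13.827
δ_A = -13.827 / 0.329 = -42.03 per mil

-42.0 per mil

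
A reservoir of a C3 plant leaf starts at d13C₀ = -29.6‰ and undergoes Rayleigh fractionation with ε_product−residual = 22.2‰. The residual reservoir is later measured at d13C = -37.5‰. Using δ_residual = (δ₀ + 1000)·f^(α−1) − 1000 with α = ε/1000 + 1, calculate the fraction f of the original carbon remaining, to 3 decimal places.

α − 1 = ε/1000 = 0.0222
(δ_res + 1000)/(δ₀ + 1000) = (-37.5 + 1000)/(-29.6 + 1000) = 962.5/970.4 = 0.991859
f = 0.991859^(1/0.0222) = exp(ln(0.991859)/0.0222) = exp(-0.00817/0.0222)
f = exp(-0.3682) = 0.6920

0.692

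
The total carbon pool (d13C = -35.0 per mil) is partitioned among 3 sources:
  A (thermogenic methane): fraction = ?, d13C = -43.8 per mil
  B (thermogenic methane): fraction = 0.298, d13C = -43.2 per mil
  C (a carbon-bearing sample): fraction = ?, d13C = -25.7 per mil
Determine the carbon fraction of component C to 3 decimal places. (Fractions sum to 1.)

Let f_C and f_A be the unknown fractions; fractions sum to 1 so f_C + f_A = 0.702.
Mass balance: Σ fᵢ·δᵢ = δ_bulk ⇒ f_C·(-25.7) + f_A·(-43.8) = -35.0 − (-12.874) = -22.126
Substitute f_A = 0.702 − f_C:
f_C·(-25.7 − -43.8) = -22.126 − 0.702×(-43.8) = 8.621
f_C = 8.621 / 18.1 = 0.4763

0.476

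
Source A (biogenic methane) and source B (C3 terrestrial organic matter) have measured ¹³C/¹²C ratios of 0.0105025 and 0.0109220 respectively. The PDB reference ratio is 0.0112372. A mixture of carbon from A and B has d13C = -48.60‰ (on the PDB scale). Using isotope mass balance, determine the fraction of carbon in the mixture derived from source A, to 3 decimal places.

δ_A = (0.0105025/0.0112372 − 1)×1000 = (0.934619 − 1)×1000 = -65.381‰
δ_B = (0.0109220/0.0112372 − 1)×1000 = (0.971950 − 1)×1000 = -28.050‰
f_A = (δ_mix − δ_B)/(δ_A − δ_B) = (-48.60 − (-28.050))/(-65.381 − (-28.050))
f_A = -20.550 / -37.331 = 0.5505

0.550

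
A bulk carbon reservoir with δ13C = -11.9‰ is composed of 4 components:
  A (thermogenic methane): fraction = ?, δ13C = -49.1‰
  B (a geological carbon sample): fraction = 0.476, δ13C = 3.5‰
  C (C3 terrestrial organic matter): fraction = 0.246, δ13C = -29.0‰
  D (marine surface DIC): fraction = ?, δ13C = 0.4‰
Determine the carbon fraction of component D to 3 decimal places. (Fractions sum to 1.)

0.146

Let f_D and f_A be the unknown fractions; fractions sum to 1 so f_D + f_A = 0.278.
Mass balance: Σ fᵢ·δᵢ = δ_bulk ⇒ f_D·(0.4) + f_A·(-49.1) = -11.9 − (-5.468) = -6.432
Substitute f_A = 0.278 − f_D:
f_D·(0.4 − -49.1) = -6.432 − 0.278×(-49.1) = 7.218
f_D = 7.218 / 49.5 = 0.1458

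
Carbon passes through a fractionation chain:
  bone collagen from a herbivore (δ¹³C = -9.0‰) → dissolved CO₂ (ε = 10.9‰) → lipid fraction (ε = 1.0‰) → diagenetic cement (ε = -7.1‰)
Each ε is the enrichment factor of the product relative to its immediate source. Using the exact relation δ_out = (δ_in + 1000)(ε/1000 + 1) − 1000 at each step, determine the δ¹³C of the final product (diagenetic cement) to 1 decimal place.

step 1: δ = (-9.00 + 1000)·(10.9/1000 + 1) − 1000 = 1.80‰
step 2: δ = (1.80 + 1000)·(1.0/1000 + 1) − 1000 = 2.80‰
step 3: δ = (2.80 + 1000)·(-7.1/1000 + 1) − 1000 = -4.32‰

-4.3‰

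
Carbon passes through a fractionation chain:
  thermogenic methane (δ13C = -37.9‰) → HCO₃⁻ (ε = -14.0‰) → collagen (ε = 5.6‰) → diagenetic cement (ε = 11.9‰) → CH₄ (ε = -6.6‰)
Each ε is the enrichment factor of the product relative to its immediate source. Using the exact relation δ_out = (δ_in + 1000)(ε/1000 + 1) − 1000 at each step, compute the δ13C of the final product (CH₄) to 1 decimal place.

-41.1‰

step 1: δ = (-37.90 + 1000)·(-14.0/1000 + 1) − 1000 = -51.37‰
step 2: δ = (-51.37 + 1000)·(5.6/1000 + 1) − 1000 = -46.06‰
step 3: δ = (-46.06 + 1000)·(11.9/1000 + 1) − 1000 = -34.71‰
step 4: δ = (-34.71 + 1000)·(-6.6/1000 + 1) − 1000 = -41.08‰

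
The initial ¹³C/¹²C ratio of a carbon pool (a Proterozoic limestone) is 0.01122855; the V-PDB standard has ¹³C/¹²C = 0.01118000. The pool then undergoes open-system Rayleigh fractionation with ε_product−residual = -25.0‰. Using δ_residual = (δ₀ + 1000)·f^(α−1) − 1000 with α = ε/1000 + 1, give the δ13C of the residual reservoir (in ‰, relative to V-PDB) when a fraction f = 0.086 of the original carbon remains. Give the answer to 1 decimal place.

67.9‰

δ₀ = (0.01122855/0.01118000 − 1)×1000 = (1.004343 − 1)×1000 = 4.343‰
α − 1 = ε/1000 = -0.0250
f^(α−1) = 0.086^(-0.0250) = 1.063255
δ_res = (4.343 + 1000) × 1.063255 − 1000 = 1067.873 − 1000 = 67.87‰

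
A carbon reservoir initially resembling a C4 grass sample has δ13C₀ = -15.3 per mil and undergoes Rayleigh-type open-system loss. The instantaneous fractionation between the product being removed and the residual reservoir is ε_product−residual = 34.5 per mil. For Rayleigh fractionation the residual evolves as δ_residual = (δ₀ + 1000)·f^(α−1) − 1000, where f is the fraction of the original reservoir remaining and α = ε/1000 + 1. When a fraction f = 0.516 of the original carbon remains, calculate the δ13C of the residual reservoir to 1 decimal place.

Rayleigh residual: δ_res = (δ₀ + 1000)·f^(α−1) − 1000
α = ε/1000 + 1 = 1.03450, so α − 1 = 0.03450
f^(α−1) = 0.516^(0.03450) = 0.977432
δ_res = (-15.3 + 1000) × 0.977432 − 1000 = 962.477 − 1000 = -37.52 per mil

-37.5 per mil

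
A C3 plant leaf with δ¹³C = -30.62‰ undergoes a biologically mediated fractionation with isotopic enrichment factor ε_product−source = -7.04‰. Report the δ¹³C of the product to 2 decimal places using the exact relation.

-37.44‰

Exactly, δ_product = (δ_source + 1000)·(ε/1000 + 1) − 1000.
δ_product = (-30.62 + 1000) × (-7.04/1000 + 1) − 1000
δ_product = -37.444‰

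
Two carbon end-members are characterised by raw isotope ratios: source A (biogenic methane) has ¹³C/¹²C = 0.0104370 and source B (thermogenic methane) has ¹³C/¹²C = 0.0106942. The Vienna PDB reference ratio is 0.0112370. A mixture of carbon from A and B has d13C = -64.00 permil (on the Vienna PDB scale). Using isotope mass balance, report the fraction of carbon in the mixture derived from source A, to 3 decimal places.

δ_A = (0.0104370/0.0112370 − 1)×1000 = (0.928807 − 1)×1000 = -71.193 permil
δ_B = (0.0106942/0.0112370 − 1)×1000 = (0.951695 − 1)×1000 = -48.305 permil
f_A = (δ_mix − δ_B)/(δ_A − δ_B) = (-64.00 − (-48.305))/(-71.193 − (-48.305))
f_A = -15.695 / -22.889 = 0.6857

0.686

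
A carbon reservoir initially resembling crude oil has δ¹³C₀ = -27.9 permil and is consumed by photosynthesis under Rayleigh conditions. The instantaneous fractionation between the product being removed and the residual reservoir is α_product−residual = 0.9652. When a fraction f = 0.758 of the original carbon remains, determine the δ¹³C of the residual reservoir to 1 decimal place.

Rayleigh residual: δ_res = (δ₀ + 1000)·f^(α−1) − 1000
α − 1 = -0.03480
f^(α−1) = 0.758^(-0.03480) = 1.009689
δ_res = (-27.9 + 1000) × 1.009689 − 1000 = 981.518 − 1000 = -18.48 permil

-18.5 permil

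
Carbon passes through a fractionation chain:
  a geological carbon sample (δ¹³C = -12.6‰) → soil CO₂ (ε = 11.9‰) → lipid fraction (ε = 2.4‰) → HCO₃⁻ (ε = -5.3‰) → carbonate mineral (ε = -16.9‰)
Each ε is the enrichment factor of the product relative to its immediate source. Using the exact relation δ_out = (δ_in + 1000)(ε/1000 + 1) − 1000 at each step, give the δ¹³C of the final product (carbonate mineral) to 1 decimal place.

-20.6‰

step 1: δ = (-12.60 + 1000)·(11.9/1000 + 1) − 1000 = -0.85‰
step 2: δ = (-0.85 + 1000)·(2.4/1000 + 1) − 1000 = 1.55‰
step 3: δ = (1.55 + 1000)·(-5.3/1000 + 1) − 1000 = -3.76‰
step 4: δ = (-3.76 + 1000)·(-16.9/1000 + 1) − 1000 = -20.60‰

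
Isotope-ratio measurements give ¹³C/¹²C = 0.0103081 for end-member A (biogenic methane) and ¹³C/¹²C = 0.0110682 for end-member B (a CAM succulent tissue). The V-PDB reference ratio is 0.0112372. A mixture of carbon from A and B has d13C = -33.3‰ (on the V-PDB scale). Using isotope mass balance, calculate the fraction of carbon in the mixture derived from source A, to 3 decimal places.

δ_A = (0.0103081/0.0112372 − 1)×1000 = (0.917319 − 1)×1000 = -82.681‰
δ_B = (0.0110682/0.0112372 − 1)×1000 = (0.984961 − 1)×1000 = -15.039‰
f_A = (δ_mix − δ_B)/(δ_A − δ_B) = (-33.3 − (-15.039))/(-82.681 − (-15.039))
f_A = -18.261 / -67.641 = 0.2700

0.270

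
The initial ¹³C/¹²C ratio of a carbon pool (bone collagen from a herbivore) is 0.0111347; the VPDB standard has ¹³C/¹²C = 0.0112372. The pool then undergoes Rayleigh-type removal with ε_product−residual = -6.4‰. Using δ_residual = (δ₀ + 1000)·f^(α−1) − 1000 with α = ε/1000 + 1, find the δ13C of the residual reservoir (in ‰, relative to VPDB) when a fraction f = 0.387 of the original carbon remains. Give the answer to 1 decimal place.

-3.1‰

δ₀ = (0.0111347/0.0112372 − 1)×1000 = (0.990879 − 1)×1000 = -9.121‰
α − 1 = ε/1000 = -0.0064
f^(α−1) = 0.387^(-0.0064) = 1.006094
δ_res = (-9.121 + 1000) × 1.006094 − 1000 = 996.917 − 1000 = -3.08‰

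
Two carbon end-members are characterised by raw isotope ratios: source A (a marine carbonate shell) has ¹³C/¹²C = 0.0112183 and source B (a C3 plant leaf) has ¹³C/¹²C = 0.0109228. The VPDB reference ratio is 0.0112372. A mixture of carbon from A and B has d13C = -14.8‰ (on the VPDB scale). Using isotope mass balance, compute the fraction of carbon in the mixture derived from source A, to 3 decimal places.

δ_A = (0.0112183/0.0112372 − 1)×1000 = (0.998318 − 1)×1000 = -1.682‰
δ_B = (0.0109228/0.0112372 − 1)×1000 = (0.972022 − 1)×1000 = -27.978‰
f_A = (δ_mix − δ_B)/(δ_A − δ_B) = (-14.8 − (-27.978))/(-1.682 − (-27.978))
f_A = 13.178 / 26.297 = 0.5011

0.501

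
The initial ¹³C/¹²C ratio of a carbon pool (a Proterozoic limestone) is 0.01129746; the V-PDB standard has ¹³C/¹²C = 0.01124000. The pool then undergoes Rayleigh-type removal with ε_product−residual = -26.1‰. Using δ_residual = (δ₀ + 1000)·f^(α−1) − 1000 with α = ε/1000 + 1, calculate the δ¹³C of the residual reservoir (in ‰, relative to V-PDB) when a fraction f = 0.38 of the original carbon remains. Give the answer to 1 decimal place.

30.8‰

δ₀ = (0.01129746/0.01124000 − 1)×1000 = (1.005112 − 1)×1000 = 5.112‰
α − 1 = ε/1000 = -0.0261
f^(α−1) = 0.38^(-0.0261) = 1.025576
δ_res = (5.112 + 1000) × 1.025576 − 1000 = 1030.818 − 1000 = 30.82‰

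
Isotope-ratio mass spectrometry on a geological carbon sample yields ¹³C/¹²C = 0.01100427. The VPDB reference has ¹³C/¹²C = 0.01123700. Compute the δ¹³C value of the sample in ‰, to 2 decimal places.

-20.71‰

δ¹³C = (R_sample / R_standard − 1) × 1000
R_sample / R_standard = 0.01100427 / 0.01123700 = 0.979289
δ¹³C = (0.979289 − 1) × 1000 = -20.711‰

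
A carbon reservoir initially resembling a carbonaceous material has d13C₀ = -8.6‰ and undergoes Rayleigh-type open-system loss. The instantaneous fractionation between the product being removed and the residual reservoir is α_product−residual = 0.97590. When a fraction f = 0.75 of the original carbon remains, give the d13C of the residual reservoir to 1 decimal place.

-1.7‰

Rayleigh residual: δ_res = (δ₀ + 1000)·f^(α−1) − 1000
α − 1 = -0.02410
f^(α−1) = 0.75^(-0.02410) = 1.006957
δ_res = (-8.6 + 1000) × 1.006957 − 1000 = 998.297 − 1000 = -1.70‰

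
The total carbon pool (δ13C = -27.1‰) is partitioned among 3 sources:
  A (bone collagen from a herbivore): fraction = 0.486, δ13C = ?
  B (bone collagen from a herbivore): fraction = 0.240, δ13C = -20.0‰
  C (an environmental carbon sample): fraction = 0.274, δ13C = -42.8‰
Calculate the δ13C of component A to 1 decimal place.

-21.8‰

Isotope mass balance: δ_bulk = Σ fᵢ·δᵢ.
-27.1 = 0.486×δ_A + 0.240×(-20.0) + 0.274×(-42.8)
0.486·δ_A = -27.1 − (-16.527) = -10.573
δ_A = -10.573 / 0.486 = -21.75‰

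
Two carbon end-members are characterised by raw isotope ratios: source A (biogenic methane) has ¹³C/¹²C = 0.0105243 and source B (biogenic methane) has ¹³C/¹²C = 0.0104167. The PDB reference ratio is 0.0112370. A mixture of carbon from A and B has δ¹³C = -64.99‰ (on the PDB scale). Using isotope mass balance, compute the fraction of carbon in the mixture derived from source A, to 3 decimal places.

δ_A = (0.0105243/0.0112370 − 1)×1000 = (0.936576 − 1)×1000 = -63.424‰
δ_B = (0.0104167/0.0112370 − 1)×1000 = (0.927000 − 1)×1000 = -73.000‰
f_A = (δ_mix − δ_B)/(δ_A − δ_B) = (-64.99 − (-73.000))/(-63.424 − (-73.000))
f_A = 8.010 / 9.576 = 0.8365

0.836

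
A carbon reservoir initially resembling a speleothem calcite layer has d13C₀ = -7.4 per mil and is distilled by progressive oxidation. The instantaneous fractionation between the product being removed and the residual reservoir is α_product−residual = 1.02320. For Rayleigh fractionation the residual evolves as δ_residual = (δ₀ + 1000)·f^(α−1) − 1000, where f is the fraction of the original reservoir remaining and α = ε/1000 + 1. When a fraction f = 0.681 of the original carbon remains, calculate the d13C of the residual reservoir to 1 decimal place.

-16.2 per mil

Rayleigh residual: δ_res = (δ₀ + 1000)·f^(α−1) − 1000
α − 1 = 0.02320
f^(α−1) = 0.681^(0.02320) = 0.991126
δ_res = (-7.4 + 1000) × 0.991126 − 1000 = 983.792 − 1000 = -16.21 per mil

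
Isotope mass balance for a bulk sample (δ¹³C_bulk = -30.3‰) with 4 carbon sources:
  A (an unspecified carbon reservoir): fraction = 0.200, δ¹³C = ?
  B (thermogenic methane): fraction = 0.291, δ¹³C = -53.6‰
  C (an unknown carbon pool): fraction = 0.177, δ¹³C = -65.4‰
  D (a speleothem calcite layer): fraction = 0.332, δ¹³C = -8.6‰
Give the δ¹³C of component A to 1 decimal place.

Isotope mass balance: δ_bulk = Σ fᵢ·δᵢ.
-30.3 = 0.200×δ_A + 0.291×(-53.6) + 0.177×(-65.4) + 0.332×(-8.6)
0.200·δ_A = -30.3 − (-30.029) = -0.271
δ_A = -0.271 / 0.200 = -1.36‰

-1.4‰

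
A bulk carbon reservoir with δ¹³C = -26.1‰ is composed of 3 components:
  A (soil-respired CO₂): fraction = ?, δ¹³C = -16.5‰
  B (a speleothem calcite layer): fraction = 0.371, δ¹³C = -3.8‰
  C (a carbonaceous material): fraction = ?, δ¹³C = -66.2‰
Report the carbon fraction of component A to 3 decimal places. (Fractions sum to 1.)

0.341

Let f_A and f_C be the unknown fractions; fractions sum to 1 so f_A + f_C = 0.629.
Mass balance: Σ fᵢ·δᵢ = δ_bulk ⇒ f_A·(-16.5) + f_C·(-66.2) = -26.1 − (-1.410) = -24.690
Substitute f_C = 0.629 − f_A:
f_A·(-16.5 − -66.2) = -24.690 − 0.629×(-66.2) = 16.950
f_A = 16.950 / 49.7 = 0.3410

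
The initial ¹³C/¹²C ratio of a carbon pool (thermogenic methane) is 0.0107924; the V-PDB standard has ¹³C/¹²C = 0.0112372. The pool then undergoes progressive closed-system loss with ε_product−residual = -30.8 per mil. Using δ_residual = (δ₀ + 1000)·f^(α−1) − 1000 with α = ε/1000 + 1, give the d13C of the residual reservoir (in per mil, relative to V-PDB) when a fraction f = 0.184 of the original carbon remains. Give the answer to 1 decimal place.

δ₀ = (0.0107924/0.0112372 − 1)×1000 = (0.960417 − 1)×1000 = -39.583 per mil
α − 1 = ε/1000 = -0.0308
f^(α−1) = 0.184^(-0.0308) = 1.053522
δ_res = (-39.583 + 1000) × 1.053522 − 1000 = 1011.821 − 1000 = 11.82 per mil

11.8 per mil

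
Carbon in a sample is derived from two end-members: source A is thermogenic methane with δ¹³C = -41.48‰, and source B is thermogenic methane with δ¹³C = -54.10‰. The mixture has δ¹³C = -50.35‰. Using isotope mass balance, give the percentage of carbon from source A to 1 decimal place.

δ_mix = f_A·δ_A + (1 − f_A)·δ_B  ⇒  f_A = (δ_mix − δ_B)/(δ_A − δ_B)
f_A = (-50.35 − (-54.10)) / (-41.48 − (-54.10))
f_A = 3.75 / 12.62 = 0.2971

29.7%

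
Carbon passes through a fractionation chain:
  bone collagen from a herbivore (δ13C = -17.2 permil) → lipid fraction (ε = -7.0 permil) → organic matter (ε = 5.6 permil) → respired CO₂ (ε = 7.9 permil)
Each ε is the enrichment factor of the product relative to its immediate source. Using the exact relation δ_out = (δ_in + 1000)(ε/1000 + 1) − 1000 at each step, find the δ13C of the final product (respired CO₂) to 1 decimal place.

step 1: δ = (-17.20 + 1000)·(-7.0/1000 + 1) − 1000 = -24.08 permil
step 2: δ = (-24.08 + 1000)·(5.6/1000 + 1) − 1000 = -18.61 permil
step 3: δ = (-18.61 + 1000)·(7.9/1000 + 1) − 1000 = -10.86 permil

-10.9 permil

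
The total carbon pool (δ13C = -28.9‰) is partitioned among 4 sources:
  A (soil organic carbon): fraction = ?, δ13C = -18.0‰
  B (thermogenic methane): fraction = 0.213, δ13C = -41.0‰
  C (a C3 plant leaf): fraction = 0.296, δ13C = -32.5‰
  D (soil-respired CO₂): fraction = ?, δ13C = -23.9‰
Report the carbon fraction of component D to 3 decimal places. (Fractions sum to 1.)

Let f_D and f_A be the unknown fractions; fractions sum to 1 so f_D + f_A = 0.491.
Mass balance: Σ fᵢ·δᵢ = δ_bulk ⇒ f_D·(-23.9) + f_A·(-18.0) = -28.9 − (-18.353) = -10.547
Substitute f_A = 0.491 − f_D:
f_D·(-23.9 − -18.0) = -10.547 − 0.491×(-18.0) = -1.709
f_D = -1.709 / -5.9 = 0.2897

0.290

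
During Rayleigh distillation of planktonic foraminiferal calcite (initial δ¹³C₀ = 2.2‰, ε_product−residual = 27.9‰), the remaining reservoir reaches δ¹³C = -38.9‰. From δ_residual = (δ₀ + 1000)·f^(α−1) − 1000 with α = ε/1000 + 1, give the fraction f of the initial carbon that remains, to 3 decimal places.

0.223

α − 1 = ε/1000 = 0.0279
(δ_res + 1000)/(δ₀ + 1000) = (-38.9 + 1000)/(2.2 + 1000) = 961.1/1002.2 = 0.958990
f = 0.958990^(1/0.0279) = exp(ln(0.958990)/0.0279) = exp(-0.04187/0.0279)
f = exp(-1.5009) = 0.2229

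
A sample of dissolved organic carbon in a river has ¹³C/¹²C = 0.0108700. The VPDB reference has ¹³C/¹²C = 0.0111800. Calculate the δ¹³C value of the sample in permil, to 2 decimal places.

-27.73 permil

δ¹³C = (R_sample / R_standard − 1) × 1000
R_sample / R_standard = 0.0108700 / 0.0111800 = 0.972272
δ¹³C = (0.972272 − 1) × 1000 = -27.728 permil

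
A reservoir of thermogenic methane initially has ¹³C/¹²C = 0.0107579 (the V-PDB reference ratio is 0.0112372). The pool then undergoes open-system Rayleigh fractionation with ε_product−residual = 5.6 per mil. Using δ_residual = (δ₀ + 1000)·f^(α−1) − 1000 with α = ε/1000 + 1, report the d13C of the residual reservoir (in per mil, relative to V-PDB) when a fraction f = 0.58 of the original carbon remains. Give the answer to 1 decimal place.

δ₀ = (0.0107579/0.0112372 − 1)×1000 = (0.957347 − 1)×1000 = -42.653 per mil
α − 1 = ε/1000 = 0.0056
f^(α−1) = 0.58^(0.0056) = 0.996954
δ_res = (-42.653 + 1000) × 0.996954 − 1000 = 954.431 − 1000 = -45.57 per mil

-45.6 per mil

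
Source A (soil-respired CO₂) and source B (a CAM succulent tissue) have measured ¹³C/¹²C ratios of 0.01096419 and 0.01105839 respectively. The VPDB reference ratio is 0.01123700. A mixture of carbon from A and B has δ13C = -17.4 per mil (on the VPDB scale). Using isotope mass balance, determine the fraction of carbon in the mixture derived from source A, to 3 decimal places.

0.180

δ_A = (0.01096419/0.01123700 − 1)×1000 = (0.975722 − 1)×1000 = -24.278 per mil
δ_B = (0.01105839/0.01123700 − 1)×1000 = (0.984105 − 1)×1000 = -15.895 per mil
f_A = (δ_mix − δ_B)/(δ_A − δ_B) = (-17.4 − (-15.895))/(-24.278 − (-15.895))
f_A = -1.505 / -8.383 = 0.1796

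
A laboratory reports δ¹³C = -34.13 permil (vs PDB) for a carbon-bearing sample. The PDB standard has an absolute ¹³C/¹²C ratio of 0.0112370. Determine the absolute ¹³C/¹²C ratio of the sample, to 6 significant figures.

R_sample = R_standard × (δ¹³C/1000 + 1)
R_sample = 0.0112370 × (-34.13/1000 + 1) = 0.0112370 × 0.965870
R_sample = 0.0108535

0.0108535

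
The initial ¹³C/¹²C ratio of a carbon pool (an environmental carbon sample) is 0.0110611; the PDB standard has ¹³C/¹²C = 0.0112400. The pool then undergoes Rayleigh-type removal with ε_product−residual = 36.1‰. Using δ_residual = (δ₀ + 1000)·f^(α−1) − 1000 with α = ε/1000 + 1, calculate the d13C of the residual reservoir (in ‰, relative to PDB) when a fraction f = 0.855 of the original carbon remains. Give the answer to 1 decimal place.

δ₀ = (0.0110611/0.0112400 − 1)×1000 = (0.984084 − 1)×1000 = -15.916‰
α − 1 = ε/1000 = 0.0361
f^(α−1) = 0.855^(0.0361) = 0.994361
δ_res = (-15.916 + 1000) × 0.994361 − 1000 = 978.534 − 1000 = -21.47‰

-21.5‰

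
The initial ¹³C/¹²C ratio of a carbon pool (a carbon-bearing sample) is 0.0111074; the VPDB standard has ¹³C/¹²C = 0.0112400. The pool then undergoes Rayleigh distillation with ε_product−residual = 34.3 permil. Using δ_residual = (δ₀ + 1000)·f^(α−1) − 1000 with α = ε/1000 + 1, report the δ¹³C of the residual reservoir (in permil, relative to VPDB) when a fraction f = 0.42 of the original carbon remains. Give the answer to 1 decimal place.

-40.8 permil

δ₀ = (0.0111074/0.0112400 − 1)×1000 = (0.988203 − 1)×1000 = -11.797 permil
α − 1 = ε/1000 = 0.0343
f^(α−1) = 0.42^(0.0343) = 0.970683
δ_res = (-11.797 + 1000) × 0.970683 − 1000 = 959.232 − 1000 = -40.77 permil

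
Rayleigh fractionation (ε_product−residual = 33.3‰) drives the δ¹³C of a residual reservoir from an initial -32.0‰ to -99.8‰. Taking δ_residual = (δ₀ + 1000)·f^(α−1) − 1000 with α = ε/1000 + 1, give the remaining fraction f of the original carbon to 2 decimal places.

α − 1 = ε/1000 = 0.0333
(δ_res + 1000)/(δ₀ + 1000) = (-99.8 + 1000)/(-32.0 + 1000) = 900.2/968.0 = 0.929959
f = 0.929959^(1/0.0333) = exp(ln(0.929959)/0.0333) = exp(-0.07262/0.0333)
f = exp(-2.1806) = 0.1130

0.11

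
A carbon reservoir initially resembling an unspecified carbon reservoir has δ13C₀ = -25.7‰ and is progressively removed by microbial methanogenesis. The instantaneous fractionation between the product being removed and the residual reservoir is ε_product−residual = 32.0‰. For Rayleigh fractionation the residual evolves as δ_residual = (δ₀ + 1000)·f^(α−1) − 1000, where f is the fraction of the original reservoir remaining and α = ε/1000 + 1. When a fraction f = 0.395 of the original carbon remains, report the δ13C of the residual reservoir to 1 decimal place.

Rayleigh residual: δ_res = (δ₀ + 1000)·f^(α−1) − 1000
α = ε/1000 + 1 = 1.03200, so α − 1 = 0.03200
f^(α−1) = 0.395^(0.03200) = 0.970714
δ_res = (-25.7 + 1000) × 0.970714 − 1000 = 945.766 − 1000 = -54.23‰

-54.2‰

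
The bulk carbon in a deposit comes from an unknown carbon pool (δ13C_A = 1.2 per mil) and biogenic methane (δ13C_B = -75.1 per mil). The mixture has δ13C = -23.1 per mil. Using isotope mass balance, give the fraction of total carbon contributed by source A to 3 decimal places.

0.682

δ_mix = f_A·δ_A + (1 − f_A)·δ_B  ⇒  f_A = (δ_mix − δ_B)/(δ_A − δ_B)
f_A = (-23.1 − (-75.1)) / (1.2 − (-75.1))
f_A = 52.0 / 76.3 = 0.6815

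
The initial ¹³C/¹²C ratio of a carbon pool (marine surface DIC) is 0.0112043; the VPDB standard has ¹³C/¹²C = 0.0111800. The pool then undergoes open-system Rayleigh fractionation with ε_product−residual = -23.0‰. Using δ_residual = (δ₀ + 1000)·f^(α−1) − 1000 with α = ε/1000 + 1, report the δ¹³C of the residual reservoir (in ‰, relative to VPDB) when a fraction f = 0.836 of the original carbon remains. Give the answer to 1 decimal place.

δ₀ = (0.0112043/0.0111800 − 1)×1000 = (1.002174 − 1)×1000 = 2.174‰
α − 1 = ε/1000 = -0.0230
f^(α−1) = 0.836^(-0.0230) = 1.004128
δ_res = (2.174 + 1000) × 1.004128 − 1000 = 1006.311 − 1000 = 6.31‰

6.3‰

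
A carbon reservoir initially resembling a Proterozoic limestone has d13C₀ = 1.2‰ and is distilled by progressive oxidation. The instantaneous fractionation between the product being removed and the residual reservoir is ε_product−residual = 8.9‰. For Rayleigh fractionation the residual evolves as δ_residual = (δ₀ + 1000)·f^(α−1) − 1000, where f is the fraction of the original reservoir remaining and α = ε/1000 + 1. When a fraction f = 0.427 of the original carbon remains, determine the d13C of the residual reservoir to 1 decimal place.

Rayleigh residual: δ_res = (δ₀ + 1000)·f^(α−1) − 1000
α = ε/1000 + 1 = 1.00890, so α − 1 = 0.00890
f^(α−1) = 0.427^(0.00890) = 0.992455
δ_res = (1.2 + 1000) × 0.992455 − 1000 = 993.646 − 1000 = -6.35‰

-6.4‰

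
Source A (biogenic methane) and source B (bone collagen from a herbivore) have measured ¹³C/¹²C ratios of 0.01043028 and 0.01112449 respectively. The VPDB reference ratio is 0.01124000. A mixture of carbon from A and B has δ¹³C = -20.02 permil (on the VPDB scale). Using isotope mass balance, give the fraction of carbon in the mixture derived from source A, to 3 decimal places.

δ_A = (0.01043028/0.01124000 − 1)×1000 = (0.927961 − 1)×1000 = -72.039 permil
δ_B = (0.01112449/0.01124000 − 1)×1000 = (0.989723 − 1)×1000 = -10.277 permil
f_A = (δ_mix − δ_B)/(δ_A − δ_B) = (-20.02 − (-10.277))/(-72.039 − (-10.277))
f_A = -9.743 / -61.762 = 0.1578

0.158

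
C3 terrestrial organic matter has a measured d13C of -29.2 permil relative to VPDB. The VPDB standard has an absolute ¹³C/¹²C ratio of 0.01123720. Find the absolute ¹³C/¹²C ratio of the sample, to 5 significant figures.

R_sample = R_standard × (d13C/1000 + 1)
R_sample = 0.01123720 × (-29.2/1000 + 1) = 0.01123720 × 0.970800
R_sample = 0.0109091

0.010909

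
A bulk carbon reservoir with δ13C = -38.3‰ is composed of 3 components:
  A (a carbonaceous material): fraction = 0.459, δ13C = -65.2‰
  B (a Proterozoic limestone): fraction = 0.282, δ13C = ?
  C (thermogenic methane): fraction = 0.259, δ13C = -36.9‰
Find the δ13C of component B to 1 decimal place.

4.2‰

Isotope mass balance: δ_bulk = Σ fᵢ·δᵢ.
-38.3 = 0.459×(-65.2) + 0.282×δ_B + 0.259×(-36.9)
0.282·δ_B = -38.3 − (-39.484) = 1.184
δ_B = 1.184 / 0.282 = 4.20‰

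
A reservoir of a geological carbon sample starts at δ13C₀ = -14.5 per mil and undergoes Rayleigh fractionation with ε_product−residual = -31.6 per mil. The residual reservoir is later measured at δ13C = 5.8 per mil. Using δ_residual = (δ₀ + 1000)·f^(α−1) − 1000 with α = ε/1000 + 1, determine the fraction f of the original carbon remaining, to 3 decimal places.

0.525

α − 1 = ε/1000 = -0.0316
(δ_res + 1000)/(δ₀ + 1000) = (5.8 + 1000)/(-14.5 + 1000) = 1005.8/985.5 = 1.020599
f = 1.020599^(1/-0.0316) = exp(ln(1.020599)/-0.0316) = exp(0.02039/-0.0316)
f = exp(-0.6452) = 0.5245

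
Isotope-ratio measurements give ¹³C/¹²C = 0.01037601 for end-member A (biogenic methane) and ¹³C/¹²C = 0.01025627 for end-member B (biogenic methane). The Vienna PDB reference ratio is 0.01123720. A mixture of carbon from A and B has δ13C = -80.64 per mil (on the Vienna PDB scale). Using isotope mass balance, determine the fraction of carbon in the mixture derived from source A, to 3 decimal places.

δ_A = (0.01037601/0.01123720 − 1)×1000 = (0.923363 − 1)×1000 = -76.637 per mil
δ_B = (0.01025627/0.01123720 − 1)×1000 = (0.912707 − 1)×1000 = -87.293 per mil
f_A = (δ_mix − δ_B)/(δ_A − δ_B) = (-80.64 − (-87.293))/(-76.637 − (-87.293))
f_A = 6.653 / 10.656 = 0.6244

0.624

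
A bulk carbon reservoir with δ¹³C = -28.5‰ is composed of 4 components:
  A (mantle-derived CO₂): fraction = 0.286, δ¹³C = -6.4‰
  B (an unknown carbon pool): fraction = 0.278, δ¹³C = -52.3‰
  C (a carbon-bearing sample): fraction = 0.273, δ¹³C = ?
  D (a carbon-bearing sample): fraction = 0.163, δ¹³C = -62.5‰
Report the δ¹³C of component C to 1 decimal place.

Isotope mass balance: δ_bulk = Σ fᵢ·δᵢ.
-28.5 = 0.286×(-6.4) + 0.278×(-52.3) + 0.273×δ_C + 0.163×(-62.5)
0.273·δ_C = -28.5 − (-26.557) = -1.943
δ_C = -1.943 / 0.273 = -7.12‰

-7.1‰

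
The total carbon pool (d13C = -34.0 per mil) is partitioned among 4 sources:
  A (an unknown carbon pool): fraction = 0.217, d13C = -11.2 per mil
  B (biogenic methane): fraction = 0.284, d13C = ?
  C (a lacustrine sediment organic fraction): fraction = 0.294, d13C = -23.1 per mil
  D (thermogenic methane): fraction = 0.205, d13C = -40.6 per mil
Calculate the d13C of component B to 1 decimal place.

-57.9 per mil

Isotope mass balance: δ_bulk = Σ fᵢ·δᵢ.
-34.0 = 0.217×(-11.2) + 0.284×δ_B + 0.294×(-23.1) + 0.205×(-40.6)
0.284·δ_B = -34.0 − (-17.545) = -16.455
δ_B = -16.455 / 0.284 = -57.94 per mil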